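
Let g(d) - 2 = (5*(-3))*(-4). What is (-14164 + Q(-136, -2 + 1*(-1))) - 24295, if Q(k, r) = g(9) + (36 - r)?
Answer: -38358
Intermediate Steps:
g(d) = 62 (g(d) = 2 + (5*(-3))*(-4) = 2 - 15*(-4) = 2 + 60 = 62)
Q(k, r) = 98 - r (Q(k, r) = 62 + (36 - r) = 98 - r)
(-14164 + Q(-136, -2 + 1*(-1))) - 24295 = (-14164 + (98 - (-2 + 1*(-1)))) - 24295 = (-14164 + (98 - (-2 - 1))) - 24295 = (-14164 + (98 - 1*(-3))) - 24295 = (-14164 + (98 + 3)) - 24295 = (-14164 + 101) - 24295 = -14063 - 24295 = -38358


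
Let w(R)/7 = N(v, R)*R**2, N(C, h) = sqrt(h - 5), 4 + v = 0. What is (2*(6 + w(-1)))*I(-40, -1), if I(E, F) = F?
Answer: -12 - 14*I*sqrt(6) ≈ -12.0 - 34.293*I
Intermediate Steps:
v = -4 (v = -4 + 0 = -4)
N(C, h) = sqrt(-5 + h)
w(R) = 7*R**2*sqrt(-5 + R) (w(R) = 7*(sqrt(-5 + R)*R**2) = 7*(R**2*sqrt(-5 + R)) = 7*R**2*sqrt(-5 + R))
(2*(6 + w(-1)))*I(-40, -1) = (2*(6 + 7*(-1)**2*sqrt(-5 - 1)))*(-1) = (2*(6 + 7*1*sqrt(-6)))*(-1) = (2*(6 + 7*1*(I*sqrt(6))))*(-1) = (2*(6 + 7*I*sqrt(6)))*(-1) = (12 + 14*I*sqrt(6))*(-1) = -12 - 14*I*sqrt(6)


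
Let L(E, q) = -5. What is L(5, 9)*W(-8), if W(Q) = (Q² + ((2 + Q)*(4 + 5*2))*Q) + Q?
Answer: -3640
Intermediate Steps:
W(Q) = Q + Q² + Q*(28 + 14*Q) (W(Q) = (Q² + ((2 + Q)*(4 + 10))*Q) + Q = (Q² + ((2 + Q)*14)*Q) + Q = (Q² + (28 + 14*Q)*Q) + Q = (Q² + Q*(28 + 14*Q)) + Q = Q + Q² + Q*(28 + 14*Q))
L(5, 9)*W(-8) = -(-40)*(29 + 15*(-8)) = -(-40)*(29 - 120) = -(-40)*(-91) = -5*728 = -3640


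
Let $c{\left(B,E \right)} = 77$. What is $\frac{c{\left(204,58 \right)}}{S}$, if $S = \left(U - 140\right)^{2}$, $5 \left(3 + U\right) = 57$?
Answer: $\frac{275}{61852} \approx 0.0044461$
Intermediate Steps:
$U = \frac{42}{5}$ ($U = -3 + \frac{1}{5} \cdot 57 = -3 + \frac{57}{5} = \frac{42}{5} \approx 8.4$)
$S = \frac{432964}{25}$ ($S = \left(\frac{42}{5} - 140\right)^{2} = \left(- \frac{658}{5}\right)^{2} = \frac{432964}{25} \approx 17319.0$)
$\frac{c{\left(204,58 \right)}}{S} = \frac{77}{\frac{432964}{25}} = 77 \cdot \frac{25}{432964} = \frac{275}{61852}$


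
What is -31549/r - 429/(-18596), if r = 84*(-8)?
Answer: 20963339/446304 ≈ 46.971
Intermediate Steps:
r = -672
-31549/r - 429/(-18596) = -31549/(-672) - 429/(-18596) = -31549*(-1/672) - 429*(-1/18596) = 4507/96 + 429/18596 = 20963339/446304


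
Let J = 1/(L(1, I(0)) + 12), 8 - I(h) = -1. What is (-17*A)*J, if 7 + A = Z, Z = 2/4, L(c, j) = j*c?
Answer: 221/42 ≈ 5.2619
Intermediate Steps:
I(h) = 9 (I(h) = 8 - 1*(-1) = 8 + 1 = 9)
L(c, j) = c*j
Z = ½ (Z = 2*(¼) = ½ ≈ 0.50000)
A = -13/2 (A = -7 + ½ = -13/2 ≈ -6.5000)
J = 1/21 (J = 1/(1*9 + 12) = 1/(9 + 12) = 1/21 ≈ 0.047619)
(-17*A)*J = -17*(-13/2)*(1/21) = (221/2)*(1/21) = 221/42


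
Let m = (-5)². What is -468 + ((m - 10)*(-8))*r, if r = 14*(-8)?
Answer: 12972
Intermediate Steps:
r = -112
m = 25
-468 + ((m - 10)*(-8))*r = -468 + ((25 - 10)*(-8))*(-112) = -468 + (15*(-8))*(-112) = -468 - 120*(-112) = -468 + 13440 = 12972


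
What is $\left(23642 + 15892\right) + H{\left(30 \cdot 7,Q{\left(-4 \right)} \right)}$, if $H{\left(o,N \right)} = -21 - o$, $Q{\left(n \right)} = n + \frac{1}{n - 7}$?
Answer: $39303$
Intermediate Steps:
$Q{\left(n \right)} = n + \frac{1}{-7 + n}$
$\left(23642 + 15892\right) + H{\left(30 \cdot 7,Q{\left(-4 \right)} \right)} = \left(23642 + 15892\right) - \left(21 + 30 \cdot 7\right) = 39534 - 231 = 39303$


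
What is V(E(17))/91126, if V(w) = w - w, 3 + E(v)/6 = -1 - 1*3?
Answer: 0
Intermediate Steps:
E(v) = -42 (E(v) = -18 + 6*(-1 - 1*3) = -18 + 6*(-1 - 3) = -18 + 6*(-4) = -18 - 24 = -42)
V(w) = 0
V(E(17))/91126 = 0/91126 = 0*(1/91126) = 0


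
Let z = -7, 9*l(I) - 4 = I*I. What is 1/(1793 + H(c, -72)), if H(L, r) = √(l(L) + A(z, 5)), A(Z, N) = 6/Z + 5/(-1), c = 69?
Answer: 112959/202502501 - 3*√230902/202502501 ≈ 0.00055070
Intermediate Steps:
l(I) = 4/9 + I²/9 (l(I) = 4/9 + (I*I)/9 = 4/9 + I²/9)
A(Z, N) = -5 + 6/Z (A(Z, N) = 6/Z + 5*(-1) = 6/Z - 5 = -5 + 6/Z)
H(L, r) = √(-341/63 + L²/9) (H(L, r) = √((4/9 + L²/9) + (-5 + 6/(-7))) = √((4/9 + L²/9) + (-5 + 6*(-⅐))) = √((4/9 + L²/9) + (-5 - 6/7)) = √((4/9 + L²/9) - 41/7) = √(-341/63 + L²/9))
1/(1793 + H(c, -72)) = 1/(1793 + √(-2387 + 49*69²)/21) = 1/(1793 + √(-2387 + 49*4761)/21) = 1/(1793 + √(-2387 + 233289)/21) = 1/(1793 + √230902/21)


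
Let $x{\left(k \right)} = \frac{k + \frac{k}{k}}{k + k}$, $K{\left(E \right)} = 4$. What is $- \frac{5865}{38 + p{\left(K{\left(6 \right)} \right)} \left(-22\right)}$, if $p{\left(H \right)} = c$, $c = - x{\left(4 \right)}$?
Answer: $- \frac{340}{3} \approx -113.33$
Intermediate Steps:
$x{\left(k \right)} = \frac{1 + k}{2 k}$ ($x{\left(k \right)} = \frac{k + 1}{2 k} = \left(1 + k\right) \frac{1}{2 k} = \frac{1 + k}{2 k}$)
$c = - \frac{5}{8}$ ($c = - \frac{1 + 4}{2 \cdot 4} = - \frac{5}{2 \cdot 4} = \left(-1\right) \frac{5}{8} = - \frac{5}{8} \approx -0.625$)
$p{\left(H \right)} = - \frac{5}{8}$
$- \frac{5865}{38 + p{\left(K{\left(6 \right)} \right)} \left(-22\right)} = - \frac{5865}{38 - - \frac{55}{4}} = - \frac{5865}{38 + \frac{55}{4}} = - \frac{5865}{\frac{207}{4}} = \left(-5865\right) \frac{4}{207} = - \frac{340}{3}$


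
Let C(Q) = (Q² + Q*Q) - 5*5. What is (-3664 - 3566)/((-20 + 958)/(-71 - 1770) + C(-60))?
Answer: -1901490/1886891 ≈ -1.0077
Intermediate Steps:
C(Q) = -25 + 2*Q² (C(Q) = (Q² + Q²) - 25 = 2*Q² - 25 = -25 + 2*Q²)
(-3664 - 3566)/((-20 + 958)/(-71 - 1770) + C(-60)) = (-3664 - 3566)/((-20 + 958)/(-71 - 1770) + (-25 + 2*(-60)²)) = -7230/(938/(-1841) + (-25 + 2*3600)) = -7230/(938*(-1/1841) + (-25 + 7200)) = -7230/(-134/263 + 7175) = -7230/1886891/263 = -7230*263/1886891 = -1901490/1886891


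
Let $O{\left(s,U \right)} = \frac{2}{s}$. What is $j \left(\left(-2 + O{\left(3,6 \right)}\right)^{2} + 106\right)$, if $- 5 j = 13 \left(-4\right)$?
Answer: $\frac{10088}{9} \approx 1120.9$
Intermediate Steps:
$j = \frac{52}{5}$ ($j = - \frac{13 \left(-4\right)}{5} = \left(- \frac{1}{5}\right) \left(-52\right) = \frac{52}{5} \approx 10.4$)
$j \left(\left(-2 + O{\left(3,6 \right)}\right)^{2} + 106\right) = \frac{52 \left(\left(-2 + \frac{2}{3}\right)^{2} + 106\right)}{5} = \frac{52 \left(\left(- \frac{4}{3}\right)^{2} + 106\right)}{5} = \frac{52 \left(\frac{16}{9} + 106\right)}{5} = \frac{52}{5} \cdot \frac{970}{9} = \frac{10088}{9}$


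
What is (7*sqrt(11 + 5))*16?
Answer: 448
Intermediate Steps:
(7*sqrt(11 + 5))*16 = (7*sqrt(16))*16 = (7*4)*16 = 28*16 = 448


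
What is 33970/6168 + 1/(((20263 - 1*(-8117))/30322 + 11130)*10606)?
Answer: 2533351548655477/459985644041040 ≈ 5.5075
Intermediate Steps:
33970/6168 + 1/(((20263 - 1*(-8117))/30322 + 11130)*10606) = 33970*(1/6168) + (1/10606)/((20263 + 8117)*(1/30322) + 11130) = 16985/3084 + (1/10606)/(28380*(1/30322) + 11130) = 16985/3084 + (1/10606)/(14190/15161 + 11130) = 16985/3084 + (1/10606)/(168756120/15161) = 16985/3084 + (15161/168756120)*(1/10606) = 16985/3084 + 15161/1789827408720 = 2533351548655477/459985644041040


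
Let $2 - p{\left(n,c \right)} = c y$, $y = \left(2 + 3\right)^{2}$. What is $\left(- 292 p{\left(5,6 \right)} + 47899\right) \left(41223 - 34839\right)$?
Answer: $581678160$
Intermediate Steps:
$y = 25$ ($y = 5^{2} = 25$)
$p{\left(n,c \right)} = 2 - 25 c$ ($p{\left(n,c \right)} = 2 - c 25 = 2 - 25 c$)
$\left(- 292 p{\left(5,6 \right)} + 47899\right) \left(41223 - 34839\right) = \left(- 292 \left(2 - 150\right) + 47899\right) \left(41223 - 34839\right) = \left(- 292 \left(2 - 150\right) + 47899\right) 6384 = \left(\left(-292\right) \left(-148\right) + 47899\right) 6384 = \left(43216 + 47899\right) 6384 = 91115 \cdot 6384 = 581678160$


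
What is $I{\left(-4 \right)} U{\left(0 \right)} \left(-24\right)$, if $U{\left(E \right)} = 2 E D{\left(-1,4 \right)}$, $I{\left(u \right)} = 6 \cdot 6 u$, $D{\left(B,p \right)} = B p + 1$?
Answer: $0$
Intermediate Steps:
$D{\left(B,p \right)} = 1 + B p$
$I{\left(u \right)} = 36 u$
$U{\left(E \right)} = - 6 E$ ($U{\left(E \right)} = 2 E \left(1 - 4\right) = 2 E \left(-3\right) = - 6 E$)
$I{\left(-4 \right)} U{\left(0 \right)} \left(-24\right) = 36 \left(-4\right) \left(\left(-6\right) 0\right) \left(-24\right) = \left(-144\right) 0 \left(-24\right) = 0 \left(-24\right) = 0$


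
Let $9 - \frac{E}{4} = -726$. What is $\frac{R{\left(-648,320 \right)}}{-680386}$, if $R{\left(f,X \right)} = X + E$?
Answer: $- \frac{1630}{340193} \approx -0.0047914$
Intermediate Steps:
$E = 2940$ ($E = 36 - -2904 = 36 + 2904 = 2940$)
$R{\left(f,X \right)} = 2940 + X$ ($R{\left(f,X \right)} = X + 2940 = 2940 + X$)
$\frac{R{\left(-648,320 \right)}}{-680386} = \frac{2940 + 320}{-680386} = 3260 \left(- \frac{1}{680386}\right) = - \frac{1630}{340193}$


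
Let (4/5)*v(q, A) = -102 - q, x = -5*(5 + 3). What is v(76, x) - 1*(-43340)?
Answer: 86235/2 ≈ 43118.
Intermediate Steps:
x = -40 (x = -5*8 = -40)
v(q, A) = -255/2 - 5*q/4 (v(q, A) = 5*(-102 - q)/4 = -255/2 - 5*q/4)
v(76, x) - 1*(-43340) = (-255/2 - 5/4*76) - 1*(-43340) = (-255/2 - 95) + 43340 = -445/2 + 43340 = 86235/2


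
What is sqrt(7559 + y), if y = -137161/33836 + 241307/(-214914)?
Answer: sqrt(509492994945670772355)/259708218 ≈ 86.913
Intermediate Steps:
y = -18821341403/3635915052 (y = -137161*1/33836 + 241307*(-1/214914) = -137161/33836 - 241307/214914 = -18821341403/3635915052 ≈ -5.1765)
sqrt(7559 + y) = sqrt(7559 - 18821341403/3635915052) = sqrt(27465060536665/3635915052) = sqrt(509492994945670772355)/259708218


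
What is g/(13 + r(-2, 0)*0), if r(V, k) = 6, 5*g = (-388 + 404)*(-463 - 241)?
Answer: -11264/65 ≈ -173.29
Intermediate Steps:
g = -11264/5 (g = ((-388 + 404)*(-463 - 241))/5 = (16*(-704))/5 = (⅕)*(-11264) = -11264/5 ≈ -2252.8)
g/(13 + r(-2, 0)*0) = -11264/(5*(13 + 6*0)) = -11264/(5*(13 + 0)) = -11264/5/13 = -11264/5*1/13 = -11264/65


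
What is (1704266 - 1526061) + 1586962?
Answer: 1765167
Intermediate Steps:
(1704266 - 1526061) + 1586962 = 178205 + 1586962 = 1765167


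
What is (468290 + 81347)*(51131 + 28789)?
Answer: 43926989040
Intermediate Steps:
(468290 + 81347)*(51131 + 28789) = 549637*79920 = 43926989040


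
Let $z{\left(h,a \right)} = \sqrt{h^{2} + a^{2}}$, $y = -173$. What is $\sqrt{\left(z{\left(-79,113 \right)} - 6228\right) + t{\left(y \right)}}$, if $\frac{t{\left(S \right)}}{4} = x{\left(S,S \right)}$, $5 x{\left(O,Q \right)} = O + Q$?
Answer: $\frac{\sqrt{-162620 + 25 \sqrt{19010}}}{5} \approx 79.793 i$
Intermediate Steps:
$x{\left(O,Q \right)} = \frac{O}{5} + \frac{Q}{5}$ ($x{\left(O,Q \right)} = \frac{O + Q}{5} = \frac{O}{5} + \frac{Q}{5}$)
$t{\left(S \right)} = \frac{8 S}{5}$ ($t{\left(S \right)} = 4 \left(\frac{S}{5} + \frac{S}{5}\right) = 4 \frac{2 S}{5} = \frac{8 S}{5}$)
$z{\left(h,a \right)} = \sqrt{a^{2} + h^{2}}$
$\sqrt{\left(z{\left(-79,113 \right)} - 6228\right) + t{\left(y \right)}} = \sqrt{\left(\sqrt{113^{2} + \left(-79\right)^{2}} - 6228\right) + \frac{8}{5} \left(-173\right)} = \sqrt{\left(\sqrt{12769 + 6241} - 6228\right) - \frac{1384}{5}} = \sqrt{\left(\sqrt{19010} - 6228\right) - \frac{1384}{5}} = \sqrt{\left(-6228 + \sqrt{19010}\right) - \frac{1384}{5}} = \sqrt{- \frac{32524}{5} + \sqrt{19010}}$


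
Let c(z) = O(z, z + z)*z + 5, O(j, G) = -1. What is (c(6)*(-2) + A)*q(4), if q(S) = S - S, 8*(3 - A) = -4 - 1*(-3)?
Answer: 0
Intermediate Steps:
c(z) = 5 - z (c(z) = -z + 5 = 5 - z)
A = 25/8 (A = 3 - (-4 - 1*(-3))/8 = 3 - (-4 + 3)/8 = 3 - ⅛*(-1) = 3 + ⅛ = 25/8 ≈ 3.1250)
q(S) = 0
(c(6)*(-2) + A)*q(4) = ((5 - 1*6)*(-2) + 25/8)*0 = ((5 - 6)*(-2) + 25/8)*0 = (-1*(-2) + 25/8)*0 = (2 + 25/8)*0 = (41/8)*0 = 0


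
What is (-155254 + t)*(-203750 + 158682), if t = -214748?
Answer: 16675250136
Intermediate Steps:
(-155254 + t)*(-203750 + 158682) = (-155254 - 214748)*(-203750 + 158682) = -370002*(-45068) = 16675250136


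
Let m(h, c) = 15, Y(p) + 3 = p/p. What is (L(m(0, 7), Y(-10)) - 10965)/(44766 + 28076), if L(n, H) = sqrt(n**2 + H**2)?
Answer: -255/1694 + sqrt(229)/72842 ≈ -0.15032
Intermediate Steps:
Y(p) = -2 (Y(p) = -3 + p/p = -3 + 1 = -2)
L(n, H) = sqrt(H**2 + n**2)
(L(m(0, 7), Y(-10)) - 10965)/(44766 + 28076) = (sqrt((-2)**2 + 15**2) - 10965)/(44766 + 28076) = (sqrt(4 + 225) - 10965)/72842 = (sqrt(229) - 10965)*(1/72842) = (-10965 + sqrt(229))*(1/72842) = -255/1694 + sqrt(229)/72842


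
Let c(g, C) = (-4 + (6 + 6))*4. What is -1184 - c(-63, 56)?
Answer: -1216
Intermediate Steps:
c(g, C) = 32 (c(g, C) = (-4 + 12)*4 = 8*4 = 32)
-1184 - c(-63, 56) = -1184 - 1*32 = -1184 - 32 = -1216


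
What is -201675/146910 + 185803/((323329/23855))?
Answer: 43405898395205/3166684226 ≈ 13707.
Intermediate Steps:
-201675/146910 + 185803/((323329/23855)) = -201675*1/146910 + 185803/((323329*(1/23855))) = -13445/9794 + 185803/(323329/23855) = -13445/9794 + 185803*(23855/323329) = -13445/9794 + 4432330565/323329 = 43405898395205/3166684226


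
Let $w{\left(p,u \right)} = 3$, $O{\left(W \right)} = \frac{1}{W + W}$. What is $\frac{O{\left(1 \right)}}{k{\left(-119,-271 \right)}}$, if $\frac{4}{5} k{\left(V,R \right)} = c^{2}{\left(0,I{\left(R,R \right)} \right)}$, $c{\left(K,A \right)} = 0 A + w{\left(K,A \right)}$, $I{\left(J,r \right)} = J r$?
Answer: $\frac{2}{45} \approx 0.044444$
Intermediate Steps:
$O{\left(W \right)} = \frac{1}{2 W}$
$c{\left(K,A \right)} = 3$ ($c{\left(K,A \right)} = 0 A + 3 = 0 + 3 = 3$)
$k{\left(V,R \right)} = \frac{45}{4}$ ($k{\left(V,R \right)} = \frac{5 \cdot 3^{2}}{4} = \frac{5}{4} \cdot 9 = \frac{45}{4}$)
$\frac{O{\left(1 \right)}}{k{\left(-119,-271 \right)}} = \frac{\frac{1}{2} \cdot 1^{-1}}{\frac{45}{4}} = \frac{1}{2} \cdot 1 \cdot \frac{4}{45} = \frac{1}{2} \cdot \frac{4}{45} = \frac{2}{45}$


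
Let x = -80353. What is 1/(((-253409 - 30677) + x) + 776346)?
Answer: 1/411907 ≈ 2.4277e-6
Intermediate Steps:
1/(((-253409 - 30677) + x) + 776346) = 1/(((-253409 - 30677) - 80353) + 776346) = 1/((-284086 - 80353) + 776346) = 1/(-364439 + 776346) = 1/411907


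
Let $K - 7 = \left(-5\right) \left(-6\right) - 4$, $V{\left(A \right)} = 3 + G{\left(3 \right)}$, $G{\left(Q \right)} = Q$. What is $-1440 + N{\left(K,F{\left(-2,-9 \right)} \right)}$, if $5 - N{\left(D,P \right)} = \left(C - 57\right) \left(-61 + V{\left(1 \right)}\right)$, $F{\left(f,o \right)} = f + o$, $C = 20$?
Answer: $-3470$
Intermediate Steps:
$V{\left(A \right)} = 6$ ($V{\left(A \right)} = 3 + 3 = 6$)
$K = 33$ ($K = 7 - -26 = 7 + \left(30 - 4\right) = 7 + 26 = 33$)
$N{\left(D,P \right)} = -2030$ ($N{\left(D,P \right)} = 5 - \left(20 - 57\right) \left(-61 + 6\right) = 5 - \left(-37\right) \left(-55\right) = 5 - 2035 = -2030$)
$-1440 + N{\left(K,F{\left(-2,-9 \right)} \right)} = -1440 - 2030 = -3470$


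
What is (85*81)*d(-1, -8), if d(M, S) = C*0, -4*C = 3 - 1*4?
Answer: 0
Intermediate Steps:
C = ¼ (C = -(3 - 1*4)/4 = -(3 - 4)/4 = -¼*(-1) = ¼ ≈ 0.25000)
d(M, S) = 0 (d(M, S) = (¼)*0 = 0)
(85*81)*d(-1, -8) = (85*81)*0 = 6885*0 = 0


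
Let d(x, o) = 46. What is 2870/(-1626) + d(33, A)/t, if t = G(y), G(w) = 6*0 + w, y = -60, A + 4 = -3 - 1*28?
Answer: -6861/2710 ≈ -2.5317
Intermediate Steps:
A = -35 (A = -4 + (-3 - 1*28) = -4 + (-3 - 28) = -4 - 31 = -35)
G(w) = w (G(w) = 0 + w = w)
t = -60
2870/(-1626) + d(33, A)/t = 2870/(-1626) + 46/(-60) = 2870*(-1/1626) + 46*(-1/60) = -1435/813 - 23/30 = -6861/2710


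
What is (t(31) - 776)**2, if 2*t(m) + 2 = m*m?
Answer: 351649/4 ≈ 87912.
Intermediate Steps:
t(m) = -1 + m**2/2 (t(m) = -1 + (m*m)/2 = -1 + m**2/2)
(t(31) - 776)**2 = ((-1 + (1/2)*31**2) - 776)**2 = ((-1 + (1/2)*961) - 776)**2 = ((-1 + 961/2) - 776)**2 = (959/2 - 776)**2 = (-593/2)**2 = 351649/4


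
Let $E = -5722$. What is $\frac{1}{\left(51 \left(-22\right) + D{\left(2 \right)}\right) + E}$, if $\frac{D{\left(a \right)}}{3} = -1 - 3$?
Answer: $- \frac{1}{6856} \approx -0.00014586$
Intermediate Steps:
$D{\left(a \right)} = -12$ ($D{\left(a \right)} = 3 \left(-1 - 3\right) = 3 \left(-4\right) = -12$)
$\frac{1}{\left(51 \left(-22\right) + D{\left(2 \right)}\right) + E} = \frac{1}{\left(51 \left(-22\right) - 12\right) - 5722} = \frac{1}{\left(-1122 - 12\right) - 5722} = \frac{1}{-1134 - 5722} = \frac{1}{-6856} = - \frac{1}{6856}$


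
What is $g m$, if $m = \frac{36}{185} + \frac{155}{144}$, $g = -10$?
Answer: $- \frac{33859}{2664} \approx -12.71$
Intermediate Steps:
$m = \frac{33859}{26640}$ ($m = 36 \cdot \frac{1}{185} + 155 \cdot \frac{1}{144} = \frac{36}{185} + \frac{155}{144} = \frac{33859}{26640} \approx 1.271$)
$g m = \left(-10\right) \frac{33859}{26640} = - \frac{33859}{2664}$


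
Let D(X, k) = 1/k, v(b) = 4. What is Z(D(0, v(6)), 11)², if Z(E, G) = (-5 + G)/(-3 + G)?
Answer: 9/16 ≈ 0.56250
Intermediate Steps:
Z(E, G) = (-5 + G)/(-3 + G)
Z(D(0, v(6)), 11)² = ((-5 + 11)/(-3 + 11))² = (6/8)² = ((⅛)*6)² = (¾)² = 9/16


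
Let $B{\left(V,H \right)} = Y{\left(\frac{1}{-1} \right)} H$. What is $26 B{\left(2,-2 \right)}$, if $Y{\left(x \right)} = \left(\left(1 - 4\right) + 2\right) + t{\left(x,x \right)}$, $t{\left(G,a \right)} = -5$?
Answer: $312$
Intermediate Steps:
$Y{\left(x \right)} = -6$ ($Y{\left(x \right)} = \left(\left(1 - 4\right) + 2\right) - 5 = \left(-3 + 2\right) - 5 = -1 - 5 = -6$)
$B{\left(V,H \right)} = - 6 H$
$26 B{\left(2,-2 \right)} = 26 \left(\left(-6\right) \left(-2\right)\right) = 26 \cdot 12 = 312$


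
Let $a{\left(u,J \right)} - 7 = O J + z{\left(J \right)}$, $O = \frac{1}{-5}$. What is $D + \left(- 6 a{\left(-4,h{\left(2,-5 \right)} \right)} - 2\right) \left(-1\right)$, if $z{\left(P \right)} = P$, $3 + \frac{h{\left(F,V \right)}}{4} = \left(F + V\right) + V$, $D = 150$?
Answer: $- \frac{86}{5} \approx -17.2$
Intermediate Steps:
$h{\left(F,V \right)} = -12 + 4 F + 8 V$ ($h{\left(F,V \right)} = -12 + 4 \left(\left(F + V\right) + V\right) = -12 + 4 \left(F + 2 V\right) = -12 + \left(4 F + 8 V\right) = -12 + 4 F + 8 V$)
$O = - \frac{1}{5} \approx -0.2$
$a{\left(u,J \right)} = 7 + \frac{4 J}{5}$ ($a{\left(u,J \right)} = 7 + \left(- \frac{J}{5} + J\right) = 7 + \frac{4 J}{5}$)
$D + \left(- 6 a{\left(-4,h{\left(2,-5 \right)} \right)} - 2\right) \left(-1\right) = 150 + \left(- 6 \left(7 + \frac{4 \left(-12 + 4 \cdot 2 + 8 \left(-5\right)\right)}{5}\right) - 2\right) \left(-1\right) = 150 + \left(- 6 \left(7 + \frac{4 \left(-12 + 8 - 40\right)}{5}\right) - 2\right) \left(-1\right) = 150 + \left(- 6 \left(7 + \frac{4}{5} \left(-44\right)\right) - 2\right) \left(-1\right) = 150 + \left(- 6 \left(7 - \frac{176}{5}\right) - 2\right) \left(-1\right) = 150 + \left(\left(-6\right) \left(- \frac{141}{5}\right) - 2\right) \left(-1\right) = 150 + \left(\frac{846}{5} - 2\right) \left(-1\right) = 150 + \frac{836}{5} \left(-1\right) = 150 - \frac{836}{5} = - \frac{86}{5}$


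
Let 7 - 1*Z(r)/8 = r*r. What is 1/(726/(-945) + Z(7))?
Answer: -315/106082 ≈ -0.0029694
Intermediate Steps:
Z(r) = 56 - 8*r² (Z(r) = 56 - 8*r*r = 56 - 8*r²)
1/(726/(-945) + Z(7)) = 1/(726/(-945) + (56 - 8*7²)) = 1/(726*(-1/945) + (56 - 8*49)) = 1/(-242/315 + (56 - 392)) = 1/(-242/315 - 336) = 1/(-106082/315) = -315/106082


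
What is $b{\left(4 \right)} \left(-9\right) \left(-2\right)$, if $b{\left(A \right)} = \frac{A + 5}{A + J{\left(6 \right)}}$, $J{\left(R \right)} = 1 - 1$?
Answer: $\frac{81}{2} \approx 40.5$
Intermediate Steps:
$J{\left(R \right)} = 0$ ($J{\left(R \right)} = 1 - 1 = 0$)
$b{\left(A \right)} = \frac{5 + A}{A}$ ($b{\left(A \right)} = \frac{A + 5}{A + 0} = \frac{5 + A}{A}$)
$b{\left(4 \right)} \left(-9\right) \left(-2\right) = \frac{5 + 4}{4} \left(-9\right) \left(-2\right) = \frac{1}{4} \cdot 9 \left(-9\right) \left(-2\right) = \frac{9}{4} \left(-9\right) \left(-2\right) = \left(- \frac{81}{4}\right) \left(-2\right) = \frac{81}{2}$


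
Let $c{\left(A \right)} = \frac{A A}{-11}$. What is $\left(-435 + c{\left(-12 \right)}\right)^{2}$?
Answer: $\frac{24295041}{121} \approx 2.0079 \cdot 10^{5}$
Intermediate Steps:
$c{\left(A \right)} = - \frac{A^{2}}{11}$ ($c{\left(A \right)} = A^{2} \left(- \frac{1}{11}\right) = - \frac{A^{2}}{11}$)
$\left(-435 + c{\left(-12 \right)}\right)^{2} = \left(-435 - \frac{\left(-12\right)^{2}}{11}\right)^{2} = \left(-435 - \frac{144}{11}\right)^{2} = \left(- \frac{4929}{11}\right)^{2} = \frac{24295041}{121}$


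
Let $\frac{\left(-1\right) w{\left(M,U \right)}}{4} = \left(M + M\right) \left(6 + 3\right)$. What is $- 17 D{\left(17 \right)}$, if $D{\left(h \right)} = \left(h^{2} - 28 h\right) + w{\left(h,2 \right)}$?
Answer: $23987$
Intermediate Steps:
$w{\left(M,U \right)} = - 72 M$ ($w{\left(M,U \right)} = - 4 \left(M + M\right) \left(6 + 3\right) = - 4 \cdot 2 M 9 = - 4 \cdot 18 M = - 72 M$)
$D{\left(h \right)} = h^{2} - 100 h$ ($D{\left(h \right)} = \left(h^{2} - 28 h\right) - 72 h = h^{2} - 100 h$)
$- 17 D{\left(17 \right)} = - 17 \cdot 17 \left(-100 + 17\right) = - 17 \cdot 17 \left(-83\right) = \left(-17\right) \left(-1411\right) = 23987$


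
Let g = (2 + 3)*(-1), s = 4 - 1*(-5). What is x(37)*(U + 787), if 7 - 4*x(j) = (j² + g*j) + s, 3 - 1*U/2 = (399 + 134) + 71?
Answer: 246095/2 ≈ 1.2305e+5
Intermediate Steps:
s = 9 (s = 4 + 5 = 9)
g = -5 (g = 5*(-1) = -5)
U = -1202 (U = 6 - 2*((399 + 134) + 71) = 6 - 2*(533 + 71) = 6 - 2*604 = 6 - 1208 = -1202)
x(j) = -½ - j²/4 + 5*j/4 (x(j) = 7/4 - ((j² - 5*j) + 9)/4 = 7/4 - (9 + j² - 5*j)/4 = 7/4 + (-9/4 - j²/4 + 5*j/4) = -½ - j²/4 + 5*j/4)
x(37)*(U + 787) = (-½ - ¼*37² + (5/4)*37)*(-1202 + 787) = (-½ - ¼*1369 + 185/4)*(-415) = (-½ - 1369/4 + 185/4)*(-415) = -593/2*(-415) = 246095/2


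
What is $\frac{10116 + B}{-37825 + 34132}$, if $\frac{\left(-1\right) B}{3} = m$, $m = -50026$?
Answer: $- \frac{53398}{1231} \approx -43.378$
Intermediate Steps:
$B = 150078$ ($B = \left(-3\right) \left(-50026\right) = 150078$)
$\frac{10116 + B}{-37825 + 34132} = \frac{10116 + 150078}{-37825 + 34132} = \frac{160194}{-3693} = 160194 \left(- \frac{1}{3693}\right) = - \frac{53398}{1231}$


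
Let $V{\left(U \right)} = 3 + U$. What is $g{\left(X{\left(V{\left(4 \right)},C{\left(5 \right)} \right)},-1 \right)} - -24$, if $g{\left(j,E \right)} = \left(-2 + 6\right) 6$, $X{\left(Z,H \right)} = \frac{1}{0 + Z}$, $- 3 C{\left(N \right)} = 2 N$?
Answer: $48$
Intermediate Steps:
$C{\left(N \right)} = - \frac{2 N}{3}$
$X{\left(Z,H \right)} = \frac{1}{Z}$
$g{\left(j,E \right)} = 24$ ($g{\left(j,E \right)} = 4 \cdot 6 = 24$)
$g{\left(X{\left(V{\left(4 \right)},C{\left(5 \right)} \right)},-1 \right)} - -24 = 24 - -24 = 24 + 24 = 48$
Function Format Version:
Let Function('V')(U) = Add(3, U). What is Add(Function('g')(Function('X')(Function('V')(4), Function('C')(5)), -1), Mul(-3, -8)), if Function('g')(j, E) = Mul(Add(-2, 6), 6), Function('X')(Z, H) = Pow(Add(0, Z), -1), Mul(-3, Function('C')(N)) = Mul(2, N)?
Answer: 48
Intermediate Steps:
Function('C')(N) = Mul(Rational(-2, 3), N) (Function('C')(N) = Mul(Rational(-1, 3), Mul(2, N)) = Mul(Rational(-2, 3), N))
Function('X')(Z, H) = Pow(Z, -1)
Function('g')(j, E) = 24 (Function('g')(j, E) = Mul(4, 6) = 24)
Add(Function('g')(Function('X')(Function('V')(4), Function('C')(5)), -1), Mul(-3, -8)) = Add(24, Mul(-3, -8)) = Add(24, 24) = 48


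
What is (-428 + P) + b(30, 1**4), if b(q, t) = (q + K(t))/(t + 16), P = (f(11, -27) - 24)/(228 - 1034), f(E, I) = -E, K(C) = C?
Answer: -5838875/13702 ≈ -426.13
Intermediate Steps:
P = 35/806 (P = (-1*11 - 24)/(228 - 1034) = (-11 - 24)/(-806) = -35*(-1/806) = 35/806 ≈ 0.043424)
b(q, t) = (q + t)/(16 + t) (b(q, t) = (q + t)/(t + 16) = (q + t)/(16 + t))
(-428 + P) + b(30, 1**4) = (-428 + 35/806) + (30 + 1**4)/(16 + 1**4) = -344933/806 + (30 + 1)/(16 + 1) = -344933/806 + 31/17 = -5838875/13702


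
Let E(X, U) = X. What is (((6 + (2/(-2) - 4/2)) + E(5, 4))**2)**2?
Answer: 4096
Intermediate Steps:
(((6 + (2/(-2) - 4/2)) + E(5, 4))**2)**2 = (((6 + (2/(-2) - 4/2)) + 5)**2)**2 = (((6 + (2*(-1/2) - 4*1/2)) + 5)**2)**2 = (((6 + (-1 - 2)) + 5)**2)**2 = (((6 - 3) + 5)**2)**2 = ((3 + 5)**2)**2 = (8**2)**2 = 64**2 = 4096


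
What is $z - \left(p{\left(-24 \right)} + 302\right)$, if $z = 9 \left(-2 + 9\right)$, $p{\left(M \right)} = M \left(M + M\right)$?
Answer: $-1391$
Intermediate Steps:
$p{\left(M \right)} = 2 M^{2}$ ($p{\left(M \right)} = M 2 M = 2 M^{2}$)
$z = 63$ ($z = 9 \cdot 7 = 63$)
$z - \left(p{\left(-24 \right)} + 302\right) = 63 - \left(2 \left(-24\right)^{2} + 302\right) = 63 - \left(2 \cdot 576 + 302\right) = 63 - \left(1152 + 302\right) = 63 - 1454 = -1391$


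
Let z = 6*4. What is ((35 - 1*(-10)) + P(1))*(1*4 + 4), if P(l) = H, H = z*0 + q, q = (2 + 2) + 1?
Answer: 400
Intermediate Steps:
z = 24
q = 5 (q = 4 + 1 = 5)
H = 5 (H = 24*0 + 5 = 0 + 5 = 5)
P(l) = 5
((35 - 1*(-10)) + P(1))*(1*4 + 4) = ((35 - 1*(-10)) + 5)*(1*4 + 4) = ((35 + 10) + 5)*(4 + 4) = (45 + 5)*8 = 50*8 = 400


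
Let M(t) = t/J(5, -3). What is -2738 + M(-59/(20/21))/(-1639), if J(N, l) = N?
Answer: -448756961/163900 ≈ -2738.0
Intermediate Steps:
M(t) = t/5
-2738 + M(-59/(20/21))/(-1639) = -2738 + ((-59/(20/21))/5)/(-1639) = -2738 + ((-59/(20*(1/21)))/5)*(-1/1639) = -2738 + ((-59/20/21)/5)*(-1/1639) = -2738 + ((-59*21/20)/5)*(-1/1639) = -2738 + ((1/5)*(-1239/20))*(-1/1639) = -2738 - 1239/100*(-1/1639) = -2738 + 1239/163900 = -448756961/163900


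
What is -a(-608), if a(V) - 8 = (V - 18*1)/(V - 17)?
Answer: -5626/625 ≈ -9.0016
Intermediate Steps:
a(V) = 8 + (-18 + V)/(-17 + V) (a(V) = 8 + (V - 18*1)/(V - 17) = 8 + (V - 18)/(-17 + V) = 8 + (-18 + V)/(-17 + V))
-a(-608) = -(-154 + 9*(-608))/(-17 - 608) = -(-154 - 5472)/(-625) = -(-1)*(-5626)/625 = -1*5626/625 = -5626/625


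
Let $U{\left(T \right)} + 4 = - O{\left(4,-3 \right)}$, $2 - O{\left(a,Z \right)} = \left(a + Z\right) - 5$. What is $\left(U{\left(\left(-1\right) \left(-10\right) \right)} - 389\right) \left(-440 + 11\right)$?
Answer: $171171$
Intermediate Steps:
$O{\left(a,Z \right)} = 7 - Z - a$ ($O{\left(a,Z \right)} = 2 - \left(\left(a + Z\right) - 5\right) = 2 - \left(\left(Z + a\right) - 5\right) = 2 - \left(-5 + Z + a\right) = 7 - Z - a$)
$U{\left(T \right)} = -10$ ($U{\left(T \right)} = -4 - \left(7 - -3 - 4\right) = -4 - \left(7 + 3 - 4\right) = -4 - 6 = -10$)
$\left(U{\left(\left(-1\right) \left(-10\right) \right)} - 389\right) \left(-440 + 11\right) = \left(-10 - 389\right) \left(-440 + 11\right) = \left(-399\right) \left(-429\right) = 171171$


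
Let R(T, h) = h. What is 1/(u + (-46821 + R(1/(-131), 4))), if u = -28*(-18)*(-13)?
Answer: -1/53369 ≈ -1.8737e-5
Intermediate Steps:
u = -6552 (u = 504*(-13) = -6552)
1/(u + (-46821 + R(1/(-131), 4))) = 1/(-6552 + (-46821 + 4)) = 1/(-6552 - 46817) = 1/(-53369) = -1/53369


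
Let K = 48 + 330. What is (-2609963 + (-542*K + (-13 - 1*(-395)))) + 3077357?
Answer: 262900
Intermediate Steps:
K = 378
(-2609963 + (-542*K + (-13 - 1*(-395)))) + 3077357 = (-2609963 + (-542*378 + (-13 - 1*(-395)))) + 3077357 = (-2609963 + (-204876 + (-13 + 395))) + 3077357 = (-2609963 + (-204876 + 382)) + 3077357 = (-2609963 - 204494) + 3077357 = -2814457 + 3077357 = 262900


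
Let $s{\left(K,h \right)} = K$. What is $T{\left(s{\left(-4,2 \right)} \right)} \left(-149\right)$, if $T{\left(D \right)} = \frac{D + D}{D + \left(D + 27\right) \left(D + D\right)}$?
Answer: $- \frac{298}{47} \approx -6.3404$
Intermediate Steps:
$T{\left(D \right)} = \frac{2 D}{D + 2 D \left(27 + D\right)}$ ($T{\left(D \right)} = \frac{2 D}{D + \left(27 + D\right) 2 D} = \frac{2 D}{D + 2 D \left(27 + D\right)}$)
$T{\left(s{\left(-4,2 \right)} \right)} \left(-149\right) = \frac{2}{55 + 2 \left(-4\right)} \left(-149\right) = \frac{2}{55 - 8} \left(-149\right) = \frac{2}{47} \left(-149\right) = - \frac{298}{47}$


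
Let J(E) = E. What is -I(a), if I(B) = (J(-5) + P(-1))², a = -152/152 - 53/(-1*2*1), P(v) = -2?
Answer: -49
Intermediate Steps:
a = 51/2 (a = -152*1/152 - 53/((-2*1)) = -1 - 53/(-2) = -1 - 53*(-½) = -1 + 53/2 = 51/2 ≈ 25.500)
I(B) = 49 (I(B) = (-5 - 2)² = (-7)² = 49)
-I(a) = -1*49 = -49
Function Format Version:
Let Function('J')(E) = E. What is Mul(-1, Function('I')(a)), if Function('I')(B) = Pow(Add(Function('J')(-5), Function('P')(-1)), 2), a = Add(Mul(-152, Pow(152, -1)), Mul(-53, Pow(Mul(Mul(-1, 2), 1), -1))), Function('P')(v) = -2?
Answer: -49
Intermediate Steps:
a = Rational(51, 2) (a = Add(Mul(-152, Rational(1, 152)), Mul(-53, Pow(Mul(-2, 1), -1))) = Add(-1, Mul(-53, Pow(-2, -1))) = Add(-1, Mul(-53, Rational(-1, 2))) = Add(-1, Rational(53, 2)) = Rational(51, 2) ≈ 25.500)
Function('I')(B) = 49 (Function('I')(B) = Pow(Add(-5, -2), 2) = Pow(-7, 2) = 49)
Mul(-1, Function('I')(a)) = Mul(-1, 49) = -49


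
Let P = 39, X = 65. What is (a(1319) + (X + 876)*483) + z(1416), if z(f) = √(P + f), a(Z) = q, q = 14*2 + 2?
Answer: 454533 + √1455 ≈ 4.5457e+5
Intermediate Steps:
q = 30 (q = 28 + 2 = 30)
a(Z) = 30
z(f) = √(39 + f)
(a(1319) + (X + 876)*483) + z(1416) = (30 + (65 + 876)*483) + √(39 + 1416) = (30 + 941*483) + √1455 = (30 + 454503) + √1455 = 454533 + √1455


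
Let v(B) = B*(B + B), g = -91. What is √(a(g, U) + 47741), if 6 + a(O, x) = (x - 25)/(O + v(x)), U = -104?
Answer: √22149738018746/21541 ≈ 218.48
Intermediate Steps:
v(B) = 2*B² (v(B) = B*(2*B) = 2*B²)
a(O, x) = -6 + (-25 + x)/(O + 2*x²) (a(O, x) = -6 + (x - 25)/(O + 2*x²) = -6 + (-25 + x)/(O + 2*x²))
√(a(g, U) + 47741) = √((-25 - 104 - 12*(-104)² - 6*(-91))/(-91 + 2*(-104)²) + 47741) = √((-25 - 104 - 12*10816 + 546)/(-91 + 2*10816) + 47741) = √((-25 - 104 - 129792 + 546)/(-91 + 21632) + 47741) = √(-129375/21541 + 47741) = √(1028259506/21541) = √22149738018746/21541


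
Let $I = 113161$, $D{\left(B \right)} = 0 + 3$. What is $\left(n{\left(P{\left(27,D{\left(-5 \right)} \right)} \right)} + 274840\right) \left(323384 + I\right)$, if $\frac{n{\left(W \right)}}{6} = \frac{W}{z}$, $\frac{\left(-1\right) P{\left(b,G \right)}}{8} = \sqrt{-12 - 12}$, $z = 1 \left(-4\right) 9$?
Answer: $119980027800 + 1164120 i \sqrt{6} \approx 1.1998 \cdot 10^{11} + 2.8515 \cdot 10^{6} i$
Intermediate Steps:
$z = -36$ ($z = \left(-4\right) 9 = -36$)
$D{\left(B \right)} = 3$
$P{\left(b,G \right)} = - 16 i \sqrt{6}$ ($P{\left(b,G \right)} = - 8 \sqrt{-12 - 12} = - 8 \sqrt{-24} = - 8 \cdot 2 i \sqrt{6} = - 16 i \sqrt{6}$)
$n{\left(W \right)} = - \frac{W}{6}$ ($n{\left(W \right)} = 6 \frac{W}{-36} = 6 W \left(- \frac{1}{36}\right) = 6 \left(- \frac{W}{36}\right) = - \frac{W}{6}$)
$\left(n{\left(P{\left(27,D{\left(-5 \right)} \right)} \right)} + 274840\right) \left(323384 + I\right) = \left(- \frac{\left(-16\right) i \sqrt{6}}{6} + 274840\right) \left(323384 + 113161\right) = \left(\frac{8 i \sqrt{6}}{3} + 274840\right) 436545 = \left(274840 + \frac{8 i \sqrt{6}}{3}\right) 436545 = 119980027800 + 1164120 i \sqrt{6}$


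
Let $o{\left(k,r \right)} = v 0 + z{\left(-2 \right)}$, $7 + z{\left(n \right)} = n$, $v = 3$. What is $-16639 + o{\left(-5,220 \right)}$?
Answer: $-16648$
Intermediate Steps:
$z{\left(n \right)} = -7 + n$
$o{\left(k,r \right)} = -9$ ($o{\left(k,r \right)} = 3 \cdot 0 - 9 = 0 - 9 = -9$)
$-16639 + o{\left(-5,220 \right)} = -16639 - 9 = -16648$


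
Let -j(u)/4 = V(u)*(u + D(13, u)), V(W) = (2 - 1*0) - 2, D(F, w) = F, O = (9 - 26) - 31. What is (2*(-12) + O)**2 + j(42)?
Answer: 5184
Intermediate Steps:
O = -48 (O = -17 - 31 = -48)
V(W) = 0 (V(W) = (2 + 0) - 2 = 2 - 2 = 0)
j(u) = 0 (j(u) = -0*(u + 13) = -0*(13 + u) = -4*0 = 0)
(2*(-12) + O)**2 + j(42) = (2*(-12) - 48)**2 + 0 = (-24 - 48)**2 + 0 = (-72)**2 + 0 = 5184 + 0 = 5184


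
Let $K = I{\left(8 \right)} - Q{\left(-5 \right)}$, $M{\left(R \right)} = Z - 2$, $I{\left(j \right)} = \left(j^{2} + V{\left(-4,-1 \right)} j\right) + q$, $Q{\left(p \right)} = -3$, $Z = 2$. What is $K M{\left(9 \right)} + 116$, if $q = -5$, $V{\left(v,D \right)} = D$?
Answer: $116$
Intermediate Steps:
$I{\left(j \right)} = -5 + j^{2} - j$ ($I{\left(j \right)} = \left(j^{2} - j\right) - 5 = -5 + j^{2} - j$)
$M{\left(R \right)} = 0$ ($M{\left(R \right)} = 2 - 2 = 0$)
$K = 54$ ($K = \left(-5 + 8^{2} - 8\right) - -3 = \left(-5 + 64 - 8\right) + 3 = 51 + 3 = 54$)
$K M{\left(9 \right)} + 116 = 54 \cdot 0 + 116 = 0 + 116 = 116$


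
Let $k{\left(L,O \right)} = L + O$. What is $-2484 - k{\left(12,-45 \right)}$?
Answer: $-2451$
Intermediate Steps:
$-2484 - k{\left(12,-45 \right)} = -2484 - \left(12 - 45\right) = -2484 - -33 = -2484 + 33 = -2451$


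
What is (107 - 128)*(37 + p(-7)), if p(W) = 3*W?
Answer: -336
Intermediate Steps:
(107 - 128)*(37 + p(-7)) = (107 - 128)*(37 + 3*(-7)) = -21*(37 - 21) = -21*16 = -336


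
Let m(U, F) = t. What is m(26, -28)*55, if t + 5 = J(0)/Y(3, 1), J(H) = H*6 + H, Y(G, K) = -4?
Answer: -275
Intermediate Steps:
J(H) = 7*H (J(H) = 6*H + H = 7*H)
t = -5 (t = -5 + (7*0)/(-4) = -5 + 0*(-1/4) = -5 + 0 = -5)
m(U, F) = -5
m(26, -28)*55 = -5*55 = -275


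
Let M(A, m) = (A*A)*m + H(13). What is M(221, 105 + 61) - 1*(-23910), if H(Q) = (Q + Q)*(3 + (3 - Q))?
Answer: 8131334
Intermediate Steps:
H(Q) = 2*Q*(6 - Q) (H(Q) = (2*Q)*(6 - Q) = 2*Q*(6 - Q))
M(A, m) = -182 + m*A² (M(A, m) = (A*A)*m + 2*13*(6 - 1*13) = A²*m + 2*13*(6 - 13) = m*A² + 2*13*(-7) = m*A² - 182 = -182 + m*A²)
M(221, 105 + 61) - 1*(-23910) = (-182 + (105 + 61)*221²) - 1*(-23910) = (-182 + 166*48841) + 23910 = (-182 + 8107606) + 23910 = 8107424 + 23910 = 8131334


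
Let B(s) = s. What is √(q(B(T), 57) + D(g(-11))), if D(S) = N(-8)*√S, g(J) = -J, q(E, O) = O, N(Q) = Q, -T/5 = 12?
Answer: √(57 - 8*√11) ≈ 5.5197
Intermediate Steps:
T = -60 (T = -5*12 = -60)
D(S) = -8*√S
√(q(B(T), 57) + D(g(-11))) = √(57 - 8*√11)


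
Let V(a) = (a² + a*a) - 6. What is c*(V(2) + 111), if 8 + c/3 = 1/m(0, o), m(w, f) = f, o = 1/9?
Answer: 339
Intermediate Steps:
o = ⅑ ≈ 0.11111
V(a) = -6 + 2*a² (V(a) = (a² + a²) - 6 = 2*a² - 6 = -6 + 2*a²)
c = 3 (c = -24 + 3/(⅑) = -24 + 3*9 = -24 + 27 = 3)
c*(V(2) + 111) = 3*((-6 + 2*2²) + 111) = 3*((-6 + 2*4) + 111) = 3*((-6 + 8) + 111) = 3*(2 + 111) = 3*113 = 339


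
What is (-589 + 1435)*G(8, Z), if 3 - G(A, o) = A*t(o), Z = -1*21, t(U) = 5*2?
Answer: -65142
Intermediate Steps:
t(U) = 10
Z = -21
G(A, o) = 3 - 10*A (G(A, o) = 3 - A*10 = 3 - 10*A)
(-589 + 1435)*G(8, Z) = (-589 + 1435)*(3 - 10*8) = 846*(3 - 80) = 846*(-77) = -65142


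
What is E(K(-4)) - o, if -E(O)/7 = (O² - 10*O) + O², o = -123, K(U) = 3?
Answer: 207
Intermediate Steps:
E(O) = -14*O² + 70*O (E(O) = -7*((O² - 10*O) + O²) = -7*(-10*O + 2*O²) = -14*O² + 70*O)
E(K(-4)) - o = 14*3*(5 - 1*3) - 1*(-123) = 14*3*(5 - 3) + 123 = 14*3*2 + 123 = 84 + 123 = 207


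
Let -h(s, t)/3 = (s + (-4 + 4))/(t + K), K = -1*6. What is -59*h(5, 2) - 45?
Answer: -1065/4 ≈ -266.25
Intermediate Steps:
K = -6
h(s, t) = -3*s/(-6 + t) (h(s, t) = -3*(s + (-4 + 4))/(t - 6) = -3*(s + 0)/(-6 + t) = -3*s/(-6 + t))
-59*h(5, 2) - 45 = -(-177)*5/(-6 + 2) - 45 = -(-177)*5/(-4) - 45 = -(-177)*5*(-1)/4 - 45 = -59*15/4 - 45 = -885/4 - 45 = -1065/4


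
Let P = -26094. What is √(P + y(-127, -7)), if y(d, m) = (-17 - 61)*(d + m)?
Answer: 3*I*√1738 ≈ 125.07*I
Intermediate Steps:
y(d, m) = -78*d - 78*m (y(d, m) = -78*(d + m) = -78*d - 78*m)
√(P + y(-127, -7)) = √(-26094 + (-78*(-127) - 78*(-7))) = √(-26094 + (9906 + 546)) = √(-26094 + 10452) = √(-15642) = 3*I*√1738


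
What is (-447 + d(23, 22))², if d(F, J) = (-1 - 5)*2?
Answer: 210681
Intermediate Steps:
d(F, J) = -12 (d(F, J) = -6*2 = -12)
(-447 + d(23, 22))² = (-447 - 12)² = (-459)² = 210681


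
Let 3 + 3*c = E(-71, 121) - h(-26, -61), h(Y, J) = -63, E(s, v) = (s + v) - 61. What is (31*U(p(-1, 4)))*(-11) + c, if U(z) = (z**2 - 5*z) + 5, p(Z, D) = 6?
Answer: -11204/3 ≈ -3734.7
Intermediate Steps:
E(s, v) = -61 + s + v
c = 49/3 (c = -1 + ((-61 - 71 + 121) - 1*(-63))/3 = -1 + (-11 + 63)/3 = -1 + (1/3)*52 = -1 + 52/3 = 49/3 ≈ 16.333)
U(z) = 5 + z**2 - 5*z
(31*U(p(-1, 4)))*(-11) + c = (31*(5 + 6**2 - 5*6))*(-11) + 49/3 = (31*(5 + 36 - 30))*(-11) + 49/3 = (31*11)*(-11) + 49/3 = 341*(-11) + 49/3 = -3751 + 49/3 = -11204/3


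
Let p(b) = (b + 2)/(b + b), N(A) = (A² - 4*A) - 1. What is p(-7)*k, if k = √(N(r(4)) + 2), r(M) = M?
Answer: 5/14 ≈ 0.35714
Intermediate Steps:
N(A) = -1 + A² - 4*A
p(b) = (2 + b)/(2*b) (p(b) = (2 + b)/((2*b)) = (2 + b)*(1/(2*b)) = (2 + b)/(2*b))
k = 1 (k = √((-1 + 4² - 4*4) + 2) = √((-1 + 16 - 16) + 2) = √(-1 + 2) = √1 = 1)
p(-7)*k = ((½)*(2 - 7)/(-7))*1 = ((½)*(-⅐)*(-5))*1 = (5/14)*1 = 5/14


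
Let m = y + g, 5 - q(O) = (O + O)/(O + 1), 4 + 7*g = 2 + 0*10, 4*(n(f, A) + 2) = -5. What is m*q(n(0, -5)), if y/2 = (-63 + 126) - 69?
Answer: -1634/63 ≈ -25.936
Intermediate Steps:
y = -12 (y = 2*((-63 + 126) - 69) = 2*(63 - 69) = 2*(-6) = -12)
n(f, A) = -13/4 (n(f, A) = -2 + (1/4)*(-5) = -2 - 5/4 = -13/4)
g = -2/7 (g = -4/7 + (2 + 0*10)/7 = -4/7 + (2 + 0)/7 = -4/7 + (1/7)*2 = -4/7 + 2/7 = -2/7 ≈ -0.28571)
q(O) = 5 - 2*O/(1 + O) (q(O) = 5 - (O + O)/(O + 1) = 5 - 2*O/(1 + O))
m = -86/7 (m = -12 - 2/7 = -86/7 ≈ -12.286)
m*q(n(0, -5)) = -86*(5 + 3*(-13/4))/(7*(1 - 13/4)) = -86*(5 - 39/4)/(7*(-9/4)) = -(-344)*(-19)/(63*4) = -86/7*19/9 = -1634/63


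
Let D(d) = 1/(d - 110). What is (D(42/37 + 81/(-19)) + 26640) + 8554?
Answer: 2798942923/79529 ≈ 35194.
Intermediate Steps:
D(d) = 1/(-110 + d)
(D(42/37 + 81/(-19)) + 26640) + 8554 = (1/(-110 + (42/37 + 81/(-19))) + 26640) + 8554 = (1/(-110 + (42*(1/37) + 81*(-1/19))) + 26640) + 8554 = (1/(-110 + (42/37 - 81/19)) + 26640) + 8554 = (1/(-110 - 2199/703) + 26640) + 8554 = (1/(-79529/703) + 26640) + 8554 = (-703/79529 + 26640) + 8554 = 2118651857/79529 + 8554 = 2798942923/79529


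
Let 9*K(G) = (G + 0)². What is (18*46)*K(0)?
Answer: 0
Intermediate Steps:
K(G) = G²/9 (K(G) = (G + 0)²/9 = G²/9)
(18*46)*K(0) = (18*46)*((⅑)*0²) = 828*((⅑)*0) = 828*0 = 0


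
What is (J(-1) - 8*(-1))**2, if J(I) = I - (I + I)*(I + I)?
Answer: 9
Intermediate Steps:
J(I) = I - 4*I**2 (J(I) = I - 2*I*2*I = I - 4*I**2)
(J(-1) - 8*(-1))**2 = (-(1 - 4*(-1)) - 8*(-1))**2 = (-(1 + 4) + 8)**2 = (-1*5 + 8)**2 = (-5 + 8)**2 = 3**2 = 9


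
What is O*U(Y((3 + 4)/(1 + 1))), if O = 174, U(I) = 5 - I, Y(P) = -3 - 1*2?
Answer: 1740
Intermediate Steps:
Y(P) = -5 (Y(P) = -3 - 2 = -5)
O*U(Y((3 + 4)/(1 + 1))) = 174*(5 - 1*(-5)) = 174*(5 + 5) = 174*10 = 1740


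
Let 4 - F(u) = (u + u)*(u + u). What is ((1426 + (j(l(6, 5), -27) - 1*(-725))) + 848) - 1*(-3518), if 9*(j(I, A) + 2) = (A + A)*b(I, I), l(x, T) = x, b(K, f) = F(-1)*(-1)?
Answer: 6515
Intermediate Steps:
F(u) = 4 - 4*u² (F(u) = 4 - (u + u)*(u + u) = 4 - 2*u*2*u = 4 - 4*u²)
b(K, f) = 0 (b(K, f) = (4 - 4*(-1)²)*(-1) = (4 - 4*1)*(-1) = (4 - 4)*(-1) = 0*(-1) = 0)
j(I, A) = -2 (j(I, A) = -2 + ((A + A)*0)/9 = -2 + ((2*A)*0)/9 = -2 + (⅑)*0 = -2 + 0 = -2)
((1426 + (j(l(6, 5), -27) - 1*(-725))) + 848) - 1*(-3518) = ((1426 + (-2 - 1*(-725))) + 848) - 1*(-3518) = ((1426 + (-2 + 725)) + 848) + 3518 = ((1426 + 723) + 848) + 3518 = (2149 + 848) + 3518 = 2997 + 3518 = 6515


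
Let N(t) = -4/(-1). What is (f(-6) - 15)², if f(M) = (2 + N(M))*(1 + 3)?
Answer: 81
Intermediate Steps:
N(t) = 4 (N(t) = -4*(-1) = 4)
f(M) = 24 (f(M) = (2 + 4)*(1 + 3) = 6*4 = 24)
(f(-6) - 15)² = (24 - 15)² = 9² = 81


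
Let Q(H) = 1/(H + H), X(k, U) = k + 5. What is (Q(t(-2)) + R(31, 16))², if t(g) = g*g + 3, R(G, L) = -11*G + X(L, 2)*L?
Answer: 4761/196 ≈ 24.291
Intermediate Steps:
X(k, U) = 5 + k
R(G, L) = -11*G + L*(5 + L) (R(G, L) = -11*G + (5 + L)*L = -11*G + L*(5 + L))
t(g) = 3 + g² (t(g) = g² + 3 = 3 + g²)
Q(H) = 1/(2*H)
(Q(t(-2)) + R(31, 16))² = (1/(2*(3 + (-2)²)) + (-11*31 + 16*(5 + 16)))² = (1/(2*(3 + 4)) + (-341 + 16*21))² = ((½)/7 + (-341 + 336))² = ((½)*(⅐) - 5)² = (1/14 - 5)² = (-69/14)² = 4761/196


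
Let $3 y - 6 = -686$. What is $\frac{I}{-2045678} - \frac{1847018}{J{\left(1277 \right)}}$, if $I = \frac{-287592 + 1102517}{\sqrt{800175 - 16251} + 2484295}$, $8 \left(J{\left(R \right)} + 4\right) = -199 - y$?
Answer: $\frac{32921301657026316989865713}{9654682158425144542} + \frac{814925 \sqrt{195981}}{6312676795893363739} \approx 3.4099 \cdot 10^{6}$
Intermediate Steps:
$y = - \frac{680}{3}$ ($y = 2 + \frac{1}{3} \left(-686\right) = 2 - \frac{686}{3} = - \frac{680}{3} \approx -226.67$)
$J{\left(R \right)} = - \frac{13}{24}$ ($J{\left(R \right)} = -4 + \frac{-199 - - \frac{680}{3}}{8} = -4 + \frac{-199 + \frac{680}{3}}{8} = -4 + \frac{1}{8} \cdot \frac{83}{3} = -4 + \frac{83}{24} = - \frac{13}{24}$)
$I = \frac{814925}{2484295 + 2 \sqrt{195981}}$ ($I = \frac{814925}{\sqrt{783924} + 2484295} = \frac{814925}{2 \sqrt{195981} + 2484295} = \frac{814925}{2484295 + 2 \sqrt{195981}} \approx 0.32791$)
$\frac{I}{-2045678} - \frac{1847018}{J{\left(1277 \right)}} = \frac{\frac{2024514102875}{6171720863101} - \frac{1629850 \sqrt{195981}}{6171720863101}}{-2045678} - \frac{1847018}{- \frac{13}{24}} = \left(\frac{2024514102875}{6171720863101} - \frac{1629850 \sqrt{195981}}{6171720863101}\right) \left(- \frac{1}{2045678}\right) - - \frac{44328432}{13} = \left(- \frac{119089064875}{742667858340395734} + \frac{814925 \sqrt{195981}}{6312676795893363739}\right) + \frac{44328432}{13} = \frac{32921301657026316989865713}{9654682158425144542} + \frac{814925 \sqrt{195981}}{6312676795893363739}$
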